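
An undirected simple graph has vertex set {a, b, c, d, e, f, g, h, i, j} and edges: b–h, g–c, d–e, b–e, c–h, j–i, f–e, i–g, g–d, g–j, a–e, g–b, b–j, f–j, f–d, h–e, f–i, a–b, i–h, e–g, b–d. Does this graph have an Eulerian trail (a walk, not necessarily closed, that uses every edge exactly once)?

Degrees: a:2, b:6, c:2, d:4, e:6, f:4, g:6, h:4, i:4, j:4
Odd-degree vertices: none (0 total).
The non-isolated vertices are connected and exactly 0 have odd degree, so an Eulerian trail exists.

Yes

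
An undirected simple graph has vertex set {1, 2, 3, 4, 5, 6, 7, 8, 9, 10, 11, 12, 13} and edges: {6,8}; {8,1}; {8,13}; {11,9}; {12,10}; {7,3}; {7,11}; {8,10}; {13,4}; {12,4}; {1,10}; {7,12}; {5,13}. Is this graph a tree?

No

The graph has 13 vertices and 13 edges.
It is not connected, so it is not a tree.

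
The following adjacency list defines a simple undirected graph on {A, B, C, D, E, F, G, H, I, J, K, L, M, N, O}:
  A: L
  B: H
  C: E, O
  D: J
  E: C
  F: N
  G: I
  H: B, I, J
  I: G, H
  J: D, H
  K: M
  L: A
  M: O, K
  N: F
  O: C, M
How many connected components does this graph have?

4

Component: {A, L}
Component: {F, N}
Component: {C, E, K, M, O}
Component: {B, D, G, H, I, J}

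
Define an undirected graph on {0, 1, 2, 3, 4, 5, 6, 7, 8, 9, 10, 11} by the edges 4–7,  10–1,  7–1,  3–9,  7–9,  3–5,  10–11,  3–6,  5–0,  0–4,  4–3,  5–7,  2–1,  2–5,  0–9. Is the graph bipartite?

Color {1, 4, 5, 6, 8, 9, 11} black and {0, 2, 3, 7, 10} white. No edge joins two same-colored vertices, so the graph is bipartite.

Yes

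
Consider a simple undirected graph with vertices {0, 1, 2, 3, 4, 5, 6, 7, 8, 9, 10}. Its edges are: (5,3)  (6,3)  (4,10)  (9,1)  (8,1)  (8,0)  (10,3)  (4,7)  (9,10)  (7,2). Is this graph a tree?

|V| = 11, |E| = 10.
Connected and |E| = |V| - 1, which characterizes a tree.

Yes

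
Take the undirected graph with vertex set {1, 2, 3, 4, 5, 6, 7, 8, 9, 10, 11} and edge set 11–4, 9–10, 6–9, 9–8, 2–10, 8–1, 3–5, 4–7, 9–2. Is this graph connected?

No

Component: {3, 5}
Component: {4, 7, 11}
Component: {1, 2, 6, 8, 9, 10}
There are 3 separate components, so the graph is not connected.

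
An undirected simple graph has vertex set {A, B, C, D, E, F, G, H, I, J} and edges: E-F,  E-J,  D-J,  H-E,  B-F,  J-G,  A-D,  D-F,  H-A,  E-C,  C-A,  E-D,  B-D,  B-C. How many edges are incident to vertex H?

Neighbors of H: A, E.

2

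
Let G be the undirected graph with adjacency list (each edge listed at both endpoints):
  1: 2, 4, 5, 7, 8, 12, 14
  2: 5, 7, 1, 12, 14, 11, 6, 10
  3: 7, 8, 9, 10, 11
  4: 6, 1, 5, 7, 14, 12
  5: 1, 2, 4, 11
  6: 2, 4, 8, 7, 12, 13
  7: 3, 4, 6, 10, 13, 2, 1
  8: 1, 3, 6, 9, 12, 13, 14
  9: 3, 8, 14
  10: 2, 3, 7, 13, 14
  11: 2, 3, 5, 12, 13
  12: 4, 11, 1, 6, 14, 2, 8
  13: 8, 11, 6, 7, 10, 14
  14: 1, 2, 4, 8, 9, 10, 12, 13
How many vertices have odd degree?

8

Degrees: 1:7, 2:8, 3:5, 4:6, 5:4, 6:6, 7:7, 8:7, 9:3, 10:5, 11:5, 12:7, 13:6, 14:8
Odd-degree vertices: 1, 3, 7, 8, 9, 10, 11, 12.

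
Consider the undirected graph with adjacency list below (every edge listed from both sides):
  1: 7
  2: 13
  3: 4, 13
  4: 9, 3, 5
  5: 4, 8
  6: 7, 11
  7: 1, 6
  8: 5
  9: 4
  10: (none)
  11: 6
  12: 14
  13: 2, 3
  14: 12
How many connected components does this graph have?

Component: {10}
Component: {12, 14}
Component: {1, 6, 7, 11}
Component: {2, 3, 4, 5, 8, 9, 13}

4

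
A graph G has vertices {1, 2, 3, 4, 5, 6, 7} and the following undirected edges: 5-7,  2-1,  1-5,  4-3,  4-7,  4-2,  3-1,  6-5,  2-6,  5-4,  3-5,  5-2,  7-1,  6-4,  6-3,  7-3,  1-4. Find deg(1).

5

Neighbors of 1: 2, 3, 4, 5, 7.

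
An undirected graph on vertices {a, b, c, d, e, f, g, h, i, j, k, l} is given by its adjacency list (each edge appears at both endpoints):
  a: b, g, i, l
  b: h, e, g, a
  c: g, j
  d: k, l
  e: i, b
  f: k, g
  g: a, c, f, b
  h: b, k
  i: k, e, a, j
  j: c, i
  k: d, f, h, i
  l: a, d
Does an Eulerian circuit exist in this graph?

Degrees: a:4, b:4, c:2, d:2, e:2, f:2, g:4, h:2, i:4, j:2, k:4, l:2
All degrees are even and the non-isolated vertices are connected — an Eulerian circuit exists.

Yes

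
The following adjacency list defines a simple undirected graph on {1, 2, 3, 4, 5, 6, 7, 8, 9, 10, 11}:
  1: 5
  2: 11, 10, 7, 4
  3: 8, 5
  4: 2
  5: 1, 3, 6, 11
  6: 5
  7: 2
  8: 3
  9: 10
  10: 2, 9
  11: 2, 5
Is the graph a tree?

|V| = 11, |E| = 10.
Connected and |E| = |V| - 1, which characterizes a tree.

Yes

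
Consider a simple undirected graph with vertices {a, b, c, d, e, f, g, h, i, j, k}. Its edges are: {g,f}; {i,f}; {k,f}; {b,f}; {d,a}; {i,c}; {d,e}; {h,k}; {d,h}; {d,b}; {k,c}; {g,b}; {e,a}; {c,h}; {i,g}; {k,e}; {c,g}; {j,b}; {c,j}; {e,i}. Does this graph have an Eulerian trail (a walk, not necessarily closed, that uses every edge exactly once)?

Degrees: a:2, b:4, c:5, d:4, e:4, f:4, g:4, h:3, i:4, j:2, k:4
Odd-degree vertices: c, h (2 total).
The non-isolated vertices are connected and exactly 2 have odd degree, so an Eulerian trail exists (from c to h).

Yes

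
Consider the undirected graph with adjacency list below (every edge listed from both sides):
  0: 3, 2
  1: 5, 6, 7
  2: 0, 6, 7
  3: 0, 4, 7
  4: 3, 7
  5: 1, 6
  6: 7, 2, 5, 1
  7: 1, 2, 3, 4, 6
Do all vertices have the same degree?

No

Degrees: 0:2, 1:3, 2:3, 3:3, 4:2, 5:2, 6:4, 7:5
Vertex 0 has degree 2 while 7 has degree 5, so the graph is not regular.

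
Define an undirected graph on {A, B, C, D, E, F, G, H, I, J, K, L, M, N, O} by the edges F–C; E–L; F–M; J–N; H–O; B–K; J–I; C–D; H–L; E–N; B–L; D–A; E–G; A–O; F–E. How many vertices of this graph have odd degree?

6

Degrees: A:2, B:2, C:2, D:2, E:4, F:3, G:1, H:2, I:1, J:2, K:1, L:3, M:1, N:2, O:2
Odd-degree vertices: F, G, I, K, L, M.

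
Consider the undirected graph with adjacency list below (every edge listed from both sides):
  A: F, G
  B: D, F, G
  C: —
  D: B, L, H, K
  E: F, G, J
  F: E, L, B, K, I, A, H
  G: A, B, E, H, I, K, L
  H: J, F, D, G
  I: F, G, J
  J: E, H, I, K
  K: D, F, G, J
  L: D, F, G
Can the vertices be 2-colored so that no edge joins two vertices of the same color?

Color {C, D, F, G, J} black and {A, B, E, H, I, K, L} white. No edge joins two same-colored vertices, so the graph is bipartite.

Yes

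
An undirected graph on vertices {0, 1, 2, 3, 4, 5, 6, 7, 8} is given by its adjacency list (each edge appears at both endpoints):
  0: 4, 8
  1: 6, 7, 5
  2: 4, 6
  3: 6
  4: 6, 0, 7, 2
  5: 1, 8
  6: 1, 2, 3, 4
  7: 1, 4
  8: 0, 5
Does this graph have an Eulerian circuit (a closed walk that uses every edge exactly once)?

Degrees: 0:2, 1:3, 2:2, 3:1, 4:4, 5:2, 6:4, 7:2, 8:2
Vertices with odd degree: 1, 3. An Eulerian circuit requires all degrees even.

No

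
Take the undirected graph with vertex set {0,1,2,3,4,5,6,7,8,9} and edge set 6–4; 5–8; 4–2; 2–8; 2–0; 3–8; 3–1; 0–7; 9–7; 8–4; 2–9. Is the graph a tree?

The graph has 10 vertices and 11 edges.
Connected but with 11 > 9 edges, so it has a cycle and is not a tree.

No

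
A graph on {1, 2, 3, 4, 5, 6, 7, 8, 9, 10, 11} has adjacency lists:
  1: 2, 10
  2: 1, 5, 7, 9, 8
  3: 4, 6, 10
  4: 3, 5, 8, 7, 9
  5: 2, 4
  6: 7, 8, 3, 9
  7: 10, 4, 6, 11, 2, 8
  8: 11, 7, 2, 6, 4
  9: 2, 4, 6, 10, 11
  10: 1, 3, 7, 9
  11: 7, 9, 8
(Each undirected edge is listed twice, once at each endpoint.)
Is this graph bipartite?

No

8-7-11-8 is an odd cycle (length 3), and a bipartite graph can contain only even cycles.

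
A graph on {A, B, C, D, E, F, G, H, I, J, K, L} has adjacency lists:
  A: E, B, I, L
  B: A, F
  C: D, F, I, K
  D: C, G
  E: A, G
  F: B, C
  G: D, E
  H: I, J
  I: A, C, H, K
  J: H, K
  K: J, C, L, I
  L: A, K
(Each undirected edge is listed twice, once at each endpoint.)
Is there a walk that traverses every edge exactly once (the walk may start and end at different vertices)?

Degrees: A:4, B:2, C:4, D:2, E:2, F:2, G:2, H:2, I:4, J:2, K:4, L:2
Odd-degree vertices: none (0 total).
With 0 odd-degree vertices and all edges in one connected piece, an Eulerian trail exists.

Yes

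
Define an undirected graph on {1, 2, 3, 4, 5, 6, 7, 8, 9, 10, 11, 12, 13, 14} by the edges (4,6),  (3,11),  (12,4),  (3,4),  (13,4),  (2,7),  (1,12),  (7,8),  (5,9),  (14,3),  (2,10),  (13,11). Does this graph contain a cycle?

Yes

The graph has 14 vertices, 12 edges, and 3 connected components.
Since 12 > 14 - 3, a cycle must exist; for instance 4-3-11-13-4.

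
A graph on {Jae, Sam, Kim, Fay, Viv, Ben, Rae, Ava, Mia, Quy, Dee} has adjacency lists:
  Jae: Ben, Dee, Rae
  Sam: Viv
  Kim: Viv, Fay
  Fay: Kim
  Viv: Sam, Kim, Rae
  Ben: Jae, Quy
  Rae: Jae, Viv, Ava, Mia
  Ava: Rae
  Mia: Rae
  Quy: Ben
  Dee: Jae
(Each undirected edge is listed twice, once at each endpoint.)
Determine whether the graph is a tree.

|V| = 11, |E| = 10.
It is connected with exactly 10 edges, hence acyclic — it is a tree.

Yes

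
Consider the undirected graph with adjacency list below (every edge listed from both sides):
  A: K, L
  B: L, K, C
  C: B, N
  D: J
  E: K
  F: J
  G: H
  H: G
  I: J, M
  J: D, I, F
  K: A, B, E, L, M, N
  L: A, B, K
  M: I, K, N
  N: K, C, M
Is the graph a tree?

|V| = 14, |E| = 16.
It is not connected, so it is not a tree.

No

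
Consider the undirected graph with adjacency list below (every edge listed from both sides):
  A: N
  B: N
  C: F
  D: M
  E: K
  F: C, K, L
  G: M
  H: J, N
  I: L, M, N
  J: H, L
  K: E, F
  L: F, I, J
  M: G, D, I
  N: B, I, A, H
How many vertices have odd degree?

Degrees: A:1, B:1, C:1, D:1, E:1, F:3, G:1, H:2, I:3, J:2, K:2, L:3, M:3, N:4
Odd-degree vertices: A, B, C, D, E, F, G, I, L, M.

10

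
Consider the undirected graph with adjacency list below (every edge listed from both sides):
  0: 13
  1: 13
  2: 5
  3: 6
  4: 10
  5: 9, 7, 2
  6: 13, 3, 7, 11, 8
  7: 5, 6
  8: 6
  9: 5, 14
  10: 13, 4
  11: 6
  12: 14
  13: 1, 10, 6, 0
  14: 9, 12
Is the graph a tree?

The graph has 15 vertices and 14 edges.
It is connected with exactly 14 edges, hence acyclic — it is a tree.

Yes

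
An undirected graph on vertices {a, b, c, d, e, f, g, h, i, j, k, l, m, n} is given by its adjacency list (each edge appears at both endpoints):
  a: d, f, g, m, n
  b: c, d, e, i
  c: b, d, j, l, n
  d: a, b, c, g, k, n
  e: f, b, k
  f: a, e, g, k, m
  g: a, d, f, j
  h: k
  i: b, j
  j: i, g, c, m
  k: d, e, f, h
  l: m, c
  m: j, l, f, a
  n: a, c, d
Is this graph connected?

Yes

Starting from a and exploring outward reaches every vertex (a, m, f, g, n, d, l, j, e, k, c, b, i, h); the graph is connected.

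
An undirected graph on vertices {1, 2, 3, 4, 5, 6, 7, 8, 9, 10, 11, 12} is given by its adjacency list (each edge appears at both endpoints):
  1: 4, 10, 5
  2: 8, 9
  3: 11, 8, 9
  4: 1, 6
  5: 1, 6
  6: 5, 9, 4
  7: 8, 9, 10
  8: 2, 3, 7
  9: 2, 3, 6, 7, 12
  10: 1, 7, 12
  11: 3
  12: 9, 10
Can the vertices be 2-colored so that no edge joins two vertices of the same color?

A valid 2-coloring puts {4, 5, 8, 9, 10, 11} on one side and {1, 2, 3, 6, 7, 12} on the other; every edge crosses between the two sides.

Yes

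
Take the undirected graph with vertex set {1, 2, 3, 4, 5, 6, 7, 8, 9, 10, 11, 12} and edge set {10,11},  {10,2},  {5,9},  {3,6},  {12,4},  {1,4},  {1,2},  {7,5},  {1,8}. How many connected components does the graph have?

3

Component: {3, 6}
Component: {5, 7, 9}
Component: {1, 2, 4, 8, 10, 11, 12}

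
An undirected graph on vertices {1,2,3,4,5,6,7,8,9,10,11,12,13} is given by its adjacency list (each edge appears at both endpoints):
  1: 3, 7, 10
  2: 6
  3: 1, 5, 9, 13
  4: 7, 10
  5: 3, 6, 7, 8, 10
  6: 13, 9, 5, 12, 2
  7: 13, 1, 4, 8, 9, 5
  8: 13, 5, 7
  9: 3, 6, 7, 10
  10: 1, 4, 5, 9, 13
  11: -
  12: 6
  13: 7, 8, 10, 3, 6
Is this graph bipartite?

No

The cycle 8-7-13-8 has length 3, which is odd, so the graph is not bipartite.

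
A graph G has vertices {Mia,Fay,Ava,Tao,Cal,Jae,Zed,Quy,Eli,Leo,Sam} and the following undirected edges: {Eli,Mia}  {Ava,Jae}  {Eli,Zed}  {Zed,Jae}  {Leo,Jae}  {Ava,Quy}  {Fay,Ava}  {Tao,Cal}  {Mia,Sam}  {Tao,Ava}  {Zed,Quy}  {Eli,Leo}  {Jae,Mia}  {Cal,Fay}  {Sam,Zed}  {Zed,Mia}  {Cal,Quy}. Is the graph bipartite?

No

The cycle Mia-Zed-Sam-Mia has length 3, which is odd, so the graph is not bipartite.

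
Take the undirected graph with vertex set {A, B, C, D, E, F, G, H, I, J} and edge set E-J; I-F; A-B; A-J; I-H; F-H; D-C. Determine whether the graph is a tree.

No

|V| = 10, |E| = 7.
It is not connected, so it is not a tree.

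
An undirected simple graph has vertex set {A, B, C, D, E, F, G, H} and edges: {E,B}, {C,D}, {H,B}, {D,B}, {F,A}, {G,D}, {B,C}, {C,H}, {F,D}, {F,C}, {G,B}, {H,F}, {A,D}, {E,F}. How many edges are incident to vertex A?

Neighbors of A: D, F.

2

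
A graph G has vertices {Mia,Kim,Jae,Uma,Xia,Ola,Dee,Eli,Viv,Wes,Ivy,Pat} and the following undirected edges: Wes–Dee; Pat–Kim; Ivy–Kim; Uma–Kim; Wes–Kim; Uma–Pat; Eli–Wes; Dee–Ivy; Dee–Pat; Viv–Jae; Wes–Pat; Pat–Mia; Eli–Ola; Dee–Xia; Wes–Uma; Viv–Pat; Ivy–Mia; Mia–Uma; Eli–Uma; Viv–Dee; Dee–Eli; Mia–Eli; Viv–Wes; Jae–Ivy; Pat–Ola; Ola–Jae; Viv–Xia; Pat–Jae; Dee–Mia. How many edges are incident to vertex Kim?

4

Neighbors of Kim: Uma, Wes, Ivy, Pat.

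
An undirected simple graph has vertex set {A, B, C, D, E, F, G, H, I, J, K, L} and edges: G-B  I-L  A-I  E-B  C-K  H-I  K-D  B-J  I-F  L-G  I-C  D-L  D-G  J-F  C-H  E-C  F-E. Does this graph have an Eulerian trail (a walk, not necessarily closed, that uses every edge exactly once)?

Degrees: A:1, B:3, C:4, D:3, E:3, F:3, G:3, H:2, I:5, J:2, K:2, L:3
Odd-degree vertices: A, B, D, E, F, G, I, L (8 total).
An Eulerian trail requires 0 or 2 odd-degree vertices; here there are 8.

No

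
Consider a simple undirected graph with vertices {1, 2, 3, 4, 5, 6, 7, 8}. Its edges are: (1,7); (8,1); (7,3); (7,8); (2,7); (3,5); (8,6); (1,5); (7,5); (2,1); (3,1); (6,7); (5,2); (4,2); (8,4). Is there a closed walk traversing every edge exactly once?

Degrees: 1:5, 2:4, 3:3, 4:2, 5:4, 6:2, 7:6, 8:4
Vertices with odd degree: 1, 3. An Eulerian circuit requires all degrees even.

No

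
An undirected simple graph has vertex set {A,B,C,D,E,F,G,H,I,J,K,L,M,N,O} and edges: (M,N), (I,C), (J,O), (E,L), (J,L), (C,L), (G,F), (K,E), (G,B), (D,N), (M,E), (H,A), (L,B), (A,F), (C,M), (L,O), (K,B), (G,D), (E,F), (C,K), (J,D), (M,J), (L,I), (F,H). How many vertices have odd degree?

4

Degrees: A:2, B:3, C:4, D:3, E:4, F:4, G:3, H:2, I:2, J:4, K:3, L:6, M:4, N:2, O:2
Odd-degree vertices: B, D, G, K.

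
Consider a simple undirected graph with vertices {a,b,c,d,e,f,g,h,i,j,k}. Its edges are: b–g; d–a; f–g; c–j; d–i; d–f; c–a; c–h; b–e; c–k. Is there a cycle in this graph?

No

The graph has 11 vertices, 10 edges, and 1 connected component.
A forest on 11 vertices with 1 component has exactly 10 edges, which matches — so no cycle.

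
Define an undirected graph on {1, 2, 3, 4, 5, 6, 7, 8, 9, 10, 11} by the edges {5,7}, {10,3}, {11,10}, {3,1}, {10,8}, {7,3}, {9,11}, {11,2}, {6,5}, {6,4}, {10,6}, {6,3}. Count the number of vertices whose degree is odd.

6

Degrees: 1:1, 2:1, 3:4, 4:1, 5:2, 6:4, 7:2, 8:1, 9:1, 10:4, 11:3
Odd-degree vertices: 1, 2, 4, 8, 9, 11.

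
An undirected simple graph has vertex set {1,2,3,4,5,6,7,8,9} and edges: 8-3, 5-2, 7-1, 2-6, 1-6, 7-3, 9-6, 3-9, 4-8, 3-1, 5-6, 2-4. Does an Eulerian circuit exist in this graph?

No

Degrees: 1:3, 2:3, 3:4, 4:2, 5:2, 6:4, 7:2, 8:2, 9:2
Vertices with odd degree: 1, 2. An Eulerian circuit requires all degrees even.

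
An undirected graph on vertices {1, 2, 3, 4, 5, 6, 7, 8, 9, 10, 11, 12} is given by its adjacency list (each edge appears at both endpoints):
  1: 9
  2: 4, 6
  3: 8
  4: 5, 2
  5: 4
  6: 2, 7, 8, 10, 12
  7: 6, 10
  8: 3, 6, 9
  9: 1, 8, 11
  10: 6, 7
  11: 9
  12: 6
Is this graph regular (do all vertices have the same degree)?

Degrees: 1:1, 2:2, 3:1, 4:2, 5:1, 6:5, 7:2, 8:3, 9:3, 10:2, 11:1, 12:1
Vertex 1 has degree 1 while 6 has degree 5, so the graph is not regular.

No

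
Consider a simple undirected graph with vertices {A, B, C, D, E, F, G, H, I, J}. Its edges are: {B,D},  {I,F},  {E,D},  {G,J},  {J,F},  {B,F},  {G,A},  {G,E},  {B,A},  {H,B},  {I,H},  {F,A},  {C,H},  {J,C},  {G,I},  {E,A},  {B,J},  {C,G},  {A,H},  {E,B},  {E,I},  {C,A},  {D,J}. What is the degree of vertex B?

Neighbors of B: A, D, E, F, H, J.

6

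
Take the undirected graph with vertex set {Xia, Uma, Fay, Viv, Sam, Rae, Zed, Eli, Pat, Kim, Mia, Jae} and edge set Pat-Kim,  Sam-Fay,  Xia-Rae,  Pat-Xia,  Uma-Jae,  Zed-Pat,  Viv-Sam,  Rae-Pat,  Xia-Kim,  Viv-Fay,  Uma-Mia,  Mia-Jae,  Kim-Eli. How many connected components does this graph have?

Component: {Uma, Mia, Jae}
Component: {Fay, Viv, Sam}
Component: {Xia, Rae, Zed, Eli, Pat, Kim}

3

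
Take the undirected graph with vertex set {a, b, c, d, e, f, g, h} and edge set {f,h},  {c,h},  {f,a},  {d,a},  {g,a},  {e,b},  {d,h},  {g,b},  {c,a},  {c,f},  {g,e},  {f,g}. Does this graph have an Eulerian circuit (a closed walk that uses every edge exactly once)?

Degrees: a:4, b:2, c:3, d:2, e:2, f:4, g:4, h:3
c, h have odd degree; an Eulerian circuit needs every degree to be even, so none exists.

No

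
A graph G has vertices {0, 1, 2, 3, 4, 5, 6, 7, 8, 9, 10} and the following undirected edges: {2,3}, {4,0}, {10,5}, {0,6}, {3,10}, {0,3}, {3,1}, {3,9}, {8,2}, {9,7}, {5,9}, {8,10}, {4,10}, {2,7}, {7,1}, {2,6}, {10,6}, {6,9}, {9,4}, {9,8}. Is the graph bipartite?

Yes

Partition the vertices as {3, 4, 5, 6, 7, 8} vs {0, 1, 2, 9, 10}. Each listed edge has one endpoint in each part, so the graph is bipartite.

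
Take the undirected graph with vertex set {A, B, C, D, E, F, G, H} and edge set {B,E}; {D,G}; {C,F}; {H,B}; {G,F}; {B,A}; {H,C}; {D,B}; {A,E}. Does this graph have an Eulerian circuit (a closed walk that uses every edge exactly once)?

Yes

Degrees: A:2, B:4, C:2, D:2, E:2, F:2, G:2, H:2
Every vertex has even degree and the edges form a single connected piece, so an Eulerian circuit exists.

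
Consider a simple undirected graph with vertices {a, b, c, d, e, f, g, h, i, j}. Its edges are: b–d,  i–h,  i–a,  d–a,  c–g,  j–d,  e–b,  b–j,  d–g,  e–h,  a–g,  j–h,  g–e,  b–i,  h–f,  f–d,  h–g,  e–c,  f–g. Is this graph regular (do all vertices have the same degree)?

No

Degrees: a:3, b:4, c:2, d:5, e:4, f:3, g:6, h:5, i:3, j:3
Degrees are not all equal (e.g. deg(c)=2 but deg(g)=6); not regular.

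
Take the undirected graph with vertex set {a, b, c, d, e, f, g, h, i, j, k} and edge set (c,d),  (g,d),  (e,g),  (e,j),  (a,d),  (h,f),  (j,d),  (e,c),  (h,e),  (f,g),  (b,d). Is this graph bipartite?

Color {d, e, f, i, k} black and {a, b, c, g, h, j} white. No edge joins two same-colored vertices, so the graph is bipartite.

Yes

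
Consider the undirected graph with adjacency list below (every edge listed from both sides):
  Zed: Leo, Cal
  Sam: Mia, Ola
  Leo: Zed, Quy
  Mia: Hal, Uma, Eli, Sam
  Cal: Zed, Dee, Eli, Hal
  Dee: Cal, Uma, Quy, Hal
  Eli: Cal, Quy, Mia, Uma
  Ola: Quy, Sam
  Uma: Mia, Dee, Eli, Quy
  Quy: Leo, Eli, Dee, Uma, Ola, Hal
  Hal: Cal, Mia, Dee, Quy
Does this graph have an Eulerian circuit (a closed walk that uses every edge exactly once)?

Yes

Degrees: Zed:2, Sam:2, Leo:2, Mia:4, Cal:4, Dee:4, Eli:4, Ola:2, Uma:4, Quy:6, Hal:4
Every vertex has even degree and the edges form a single connected piece, so an Eulerian circuit exists.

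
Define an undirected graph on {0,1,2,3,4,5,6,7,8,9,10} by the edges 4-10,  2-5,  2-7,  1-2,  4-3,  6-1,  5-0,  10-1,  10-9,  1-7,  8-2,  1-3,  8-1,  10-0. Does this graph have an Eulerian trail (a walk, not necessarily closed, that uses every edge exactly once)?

Yes

Degrees: 0:2, 1:6, 2:4, 3:2, 4:2, 5:2, 6:1, 7:2, 8:2, 9:1, 10:4
Odd-degree vertices: 6, 9 (2 total).
The non-isolated vertices are connected and exactly 2 have odd degree, so an Eulerian trail exists (from 6 to 9).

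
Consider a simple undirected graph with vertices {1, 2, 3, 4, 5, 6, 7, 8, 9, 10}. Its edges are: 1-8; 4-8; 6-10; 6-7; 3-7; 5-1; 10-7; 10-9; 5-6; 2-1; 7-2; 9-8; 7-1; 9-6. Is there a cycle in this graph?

Yes

The graph has 10 vertices, 14 edges, and 1 connected component.
Since 14 > 10 - 1, a cycle must exist; for instance 1-7-6-5-1.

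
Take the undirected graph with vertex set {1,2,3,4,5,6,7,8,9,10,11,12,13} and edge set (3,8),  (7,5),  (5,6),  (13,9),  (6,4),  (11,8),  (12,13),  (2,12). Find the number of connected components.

5

Component: {1}
Component: {10}
Component: {3, 8, 11}
Component: {2, 9, 12, 13}
Component: {4, 5, 6, 7}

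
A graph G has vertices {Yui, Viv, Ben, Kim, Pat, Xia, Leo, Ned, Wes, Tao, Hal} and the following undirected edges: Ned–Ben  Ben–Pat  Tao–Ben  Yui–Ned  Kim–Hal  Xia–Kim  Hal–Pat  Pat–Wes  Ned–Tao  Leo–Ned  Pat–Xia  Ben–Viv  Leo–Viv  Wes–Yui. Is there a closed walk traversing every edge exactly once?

Degrees: Yui:2, Viv:2, Ben:4, Kim:2, Pat:4, Xia:2, Leo:2, Ned:4, Wes:2, Tao:2, Hal:2
All degrees are even and the non-isolated vertices are connected — an Eulerian circuit exists.

Yes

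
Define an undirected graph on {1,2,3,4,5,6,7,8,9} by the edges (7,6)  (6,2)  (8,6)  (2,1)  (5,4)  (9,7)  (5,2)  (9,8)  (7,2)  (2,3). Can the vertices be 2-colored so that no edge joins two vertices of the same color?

No

The cycle 7-2-6-7 has length 3, which is odd, so the graph is not bipartite.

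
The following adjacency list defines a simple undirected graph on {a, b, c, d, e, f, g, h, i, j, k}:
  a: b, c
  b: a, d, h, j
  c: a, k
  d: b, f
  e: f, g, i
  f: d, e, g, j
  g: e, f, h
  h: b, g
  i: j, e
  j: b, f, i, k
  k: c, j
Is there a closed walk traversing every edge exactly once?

No

Degrees: a:2, b:4, c:2, d:2, e:3, f:4, g:3, h:2, i:2, j:4, k:2
Vertices with odd degree: e, g. An Eulerian circuit requires all degrees even.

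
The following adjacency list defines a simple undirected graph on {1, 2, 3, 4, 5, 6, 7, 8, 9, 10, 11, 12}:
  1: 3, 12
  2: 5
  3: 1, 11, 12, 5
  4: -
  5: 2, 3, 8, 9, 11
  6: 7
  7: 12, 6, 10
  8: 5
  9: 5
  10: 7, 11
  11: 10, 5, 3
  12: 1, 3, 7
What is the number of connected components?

2

Component: {4}
Component: {1, 2, 3, 5, 6, 7, 8, 9, 10, 11, 12}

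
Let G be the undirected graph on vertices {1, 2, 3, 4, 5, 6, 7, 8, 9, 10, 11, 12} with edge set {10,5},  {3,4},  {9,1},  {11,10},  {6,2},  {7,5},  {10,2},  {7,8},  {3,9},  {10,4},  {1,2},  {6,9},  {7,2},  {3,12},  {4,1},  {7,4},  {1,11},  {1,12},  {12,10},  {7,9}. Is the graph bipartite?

A valid 2-coloring puts {2, 4, 5, 8, 9, 11, 12} on one side and {1, 3, 6, 7, 10} on the other; every edge crosses between the two sides.

Yes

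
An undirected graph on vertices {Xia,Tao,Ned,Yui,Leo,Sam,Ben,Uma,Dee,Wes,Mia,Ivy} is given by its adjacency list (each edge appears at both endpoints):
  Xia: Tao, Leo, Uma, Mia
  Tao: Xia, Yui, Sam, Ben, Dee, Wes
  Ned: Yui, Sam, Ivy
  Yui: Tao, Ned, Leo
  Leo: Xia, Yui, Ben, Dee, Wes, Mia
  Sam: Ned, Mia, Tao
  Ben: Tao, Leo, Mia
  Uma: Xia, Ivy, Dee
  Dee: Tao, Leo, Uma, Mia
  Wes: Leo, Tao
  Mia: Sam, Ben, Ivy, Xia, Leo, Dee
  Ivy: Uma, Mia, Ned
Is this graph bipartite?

The cycle Mia-Dee-Leo-Mia has length 3, which is odd, so the graph is not bipartite.

No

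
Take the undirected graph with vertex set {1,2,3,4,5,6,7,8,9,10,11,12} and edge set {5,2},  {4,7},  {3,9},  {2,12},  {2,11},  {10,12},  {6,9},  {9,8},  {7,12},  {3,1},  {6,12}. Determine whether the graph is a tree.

Yes

|V| = 12, |E| = 11.
It is connected with exactly 11 edges, hence acyclic — it is a tree.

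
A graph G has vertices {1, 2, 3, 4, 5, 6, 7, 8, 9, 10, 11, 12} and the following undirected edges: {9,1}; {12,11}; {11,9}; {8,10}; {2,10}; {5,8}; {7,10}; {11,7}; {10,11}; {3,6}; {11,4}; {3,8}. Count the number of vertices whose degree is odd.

Degrees: 1:1, 2:1, 3:2, 4:1, 5:1, 6:1, 7:2, 8:3, 9:2, 10:4, 11:5, 12:1
Odd-degree vertices: 1, 2, 4, 5, 6, 8, 11, 12.

8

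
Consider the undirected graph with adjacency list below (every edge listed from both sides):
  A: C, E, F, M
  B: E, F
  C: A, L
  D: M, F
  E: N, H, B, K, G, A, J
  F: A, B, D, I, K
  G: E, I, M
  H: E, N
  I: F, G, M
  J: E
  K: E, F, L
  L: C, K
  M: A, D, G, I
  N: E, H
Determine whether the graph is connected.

A breadth-first search from A visits A, F, E, M, C, K, I, B, D, N, J, H, G, L — all 14 vertices — so the graph is connected.

Yes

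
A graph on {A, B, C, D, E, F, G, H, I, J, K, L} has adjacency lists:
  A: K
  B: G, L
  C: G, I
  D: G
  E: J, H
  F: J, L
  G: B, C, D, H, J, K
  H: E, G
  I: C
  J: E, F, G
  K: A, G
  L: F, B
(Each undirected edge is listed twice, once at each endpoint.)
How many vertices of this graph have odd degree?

4

Degrees: A:1, B:2, C:2, D:1, E:2, F:2, G:6, H:2, I:1, J:3, K:2, L:2
Odd-degree vertices: A, D, I, J.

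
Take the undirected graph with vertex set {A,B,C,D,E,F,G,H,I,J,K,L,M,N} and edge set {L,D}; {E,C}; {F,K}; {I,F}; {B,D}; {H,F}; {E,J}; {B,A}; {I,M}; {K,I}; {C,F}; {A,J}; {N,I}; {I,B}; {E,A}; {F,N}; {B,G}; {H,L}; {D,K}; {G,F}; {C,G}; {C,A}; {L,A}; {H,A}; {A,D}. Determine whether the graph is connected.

Yes

A breadth-first search from A visits A, H, L, E, D, J, C, B, F, K, G, I, N, M — all 14 vertices — so the graph is connected.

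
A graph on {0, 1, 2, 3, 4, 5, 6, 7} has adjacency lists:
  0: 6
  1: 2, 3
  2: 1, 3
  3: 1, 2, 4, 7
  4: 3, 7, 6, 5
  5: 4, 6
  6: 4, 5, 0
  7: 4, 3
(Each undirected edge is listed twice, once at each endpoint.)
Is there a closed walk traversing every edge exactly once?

Degrees: 0:1, 1:2, 2:2, 3:4, 4:4, 5:2, 6:3, 7:2
Vertices with odd degree: 0, 6. An Eulerian circuit requires all degrees even.

No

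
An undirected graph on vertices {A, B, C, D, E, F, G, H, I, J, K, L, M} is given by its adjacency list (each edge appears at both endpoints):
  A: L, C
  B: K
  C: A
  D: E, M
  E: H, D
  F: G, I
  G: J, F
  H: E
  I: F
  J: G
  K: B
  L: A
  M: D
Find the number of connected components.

4

Component: {B, K}
Component: {A, C, L}
Component: {D, E, H, M}
Component: {F, G, I, J}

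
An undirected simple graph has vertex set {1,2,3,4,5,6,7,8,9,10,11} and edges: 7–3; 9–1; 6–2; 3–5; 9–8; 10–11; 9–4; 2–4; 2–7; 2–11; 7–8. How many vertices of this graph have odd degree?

6

Degrees: 1:1, 2:4, 3:2, 4:2, 5:1, 6:1, 7:3, 8:2, 9:3, 10:1, 11:2
Odd-degree vertices: 1, 5, 6, 7, 9, 10.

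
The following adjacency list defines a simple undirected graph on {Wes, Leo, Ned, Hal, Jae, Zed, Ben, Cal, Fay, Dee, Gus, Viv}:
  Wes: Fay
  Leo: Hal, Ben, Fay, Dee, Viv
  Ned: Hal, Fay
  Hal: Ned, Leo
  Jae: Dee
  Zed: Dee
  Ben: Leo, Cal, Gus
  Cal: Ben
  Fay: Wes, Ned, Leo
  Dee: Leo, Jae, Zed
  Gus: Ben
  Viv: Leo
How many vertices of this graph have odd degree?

Degrees: Wes:1, Leo:5, Ned:2, Hal:2, Jae:1, Zed:1, Ben:3, Cal:1, Fay:3, Dee:3, Gus:1, Viv:1
Odd-degree vertices: Wes, Leo, Jae, Zed, Ben, Cal, Fay, Dee, Gus, Viv.

10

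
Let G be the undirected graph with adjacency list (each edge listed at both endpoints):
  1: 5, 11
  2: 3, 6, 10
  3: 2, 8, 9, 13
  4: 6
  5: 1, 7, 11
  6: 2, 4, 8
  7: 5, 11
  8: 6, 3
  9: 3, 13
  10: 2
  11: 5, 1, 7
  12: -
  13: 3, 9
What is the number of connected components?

3

Component: {12}
Component: {1, 5, 7, 11}
Component: {2, 3, 4, 6, 8, 9, 10, 13}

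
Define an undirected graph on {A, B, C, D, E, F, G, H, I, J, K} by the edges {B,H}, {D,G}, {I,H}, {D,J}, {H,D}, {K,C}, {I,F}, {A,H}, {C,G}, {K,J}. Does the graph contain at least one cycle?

Yes

|V| = 11, |E| = 10, number of components = 2.
Since 10 > 11 - 2, a cycle must exist; for instance D-J-K-C-G-D.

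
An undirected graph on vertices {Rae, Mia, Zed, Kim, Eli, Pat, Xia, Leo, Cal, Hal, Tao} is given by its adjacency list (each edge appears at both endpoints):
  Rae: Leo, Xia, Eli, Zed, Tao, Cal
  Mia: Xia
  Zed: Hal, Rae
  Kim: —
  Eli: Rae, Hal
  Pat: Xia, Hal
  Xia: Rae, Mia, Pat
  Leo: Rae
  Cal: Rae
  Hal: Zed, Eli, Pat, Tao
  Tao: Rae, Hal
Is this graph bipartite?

Hal-Pat-Xia-Rae-Tao-Hal is an odd cycle (length 5), and a bipartite graph can contain only even cycles.

No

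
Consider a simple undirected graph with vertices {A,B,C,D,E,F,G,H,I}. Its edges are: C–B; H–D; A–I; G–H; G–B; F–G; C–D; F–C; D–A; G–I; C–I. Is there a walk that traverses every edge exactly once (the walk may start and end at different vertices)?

Degrees: A:2, B:2, C:4, D:3, E:0, F:2, G:4, H:2, I:3
Odd-degree vertices: D, I (2 total).
The non-isolated vertices are connected and exactly 2 have odd degree, so an Eulerian trail exists (from D to I).

Yes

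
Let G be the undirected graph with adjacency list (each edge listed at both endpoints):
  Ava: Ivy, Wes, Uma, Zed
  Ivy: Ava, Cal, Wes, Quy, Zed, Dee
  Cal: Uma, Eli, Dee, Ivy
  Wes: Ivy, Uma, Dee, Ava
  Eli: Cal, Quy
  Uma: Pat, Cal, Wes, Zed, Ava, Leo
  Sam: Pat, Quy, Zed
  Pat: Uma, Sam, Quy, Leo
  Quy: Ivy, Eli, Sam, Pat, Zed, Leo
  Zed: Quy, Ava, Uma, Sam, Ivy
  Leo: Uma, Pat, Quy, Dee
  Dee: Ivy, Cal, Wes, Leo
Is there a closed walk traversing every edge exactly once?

Degrees: Ava:4, Ivy:6, Cal:4, Wes:4, Eli:2, Uma:6, Sam:3, Pat:4, Quy:6, Zed:5, Leo:4, Dee:4
Vertices with odd degree: Sam, Zed. An Eulerian circuit requires all degrees even.

No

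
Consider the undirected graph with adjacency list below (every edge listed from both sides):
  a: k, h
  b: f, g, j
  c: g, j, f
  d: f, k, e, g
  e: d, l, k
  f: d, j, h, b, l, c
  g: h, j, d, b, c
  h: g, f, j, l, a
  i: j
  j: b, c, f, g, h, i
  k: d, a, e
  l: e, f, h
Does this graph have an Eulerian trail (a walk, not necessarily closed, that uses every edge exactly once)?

Degrees: a:2, b:3, c:3, d:4, e:3, f:6, g:5, h:5, i:1, j:6, k:3, l:3
Odd-degree vertices: b, c, e, g, h, i, k, l (8 total).
An Eulerian trail requires 0 or 2 odd-degree vertices; here there are 8.

No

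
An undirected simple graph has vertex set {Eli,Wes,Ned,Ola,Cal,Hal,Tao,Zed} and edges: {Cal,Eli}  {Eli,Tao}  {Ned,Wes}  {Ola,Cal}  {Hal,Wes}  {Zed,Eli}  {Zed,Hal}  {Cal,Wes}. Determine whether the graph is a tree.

|V| = 8, |E| = 8.
A tree on 8 vertices has exactly 7 edges; this graph has 8, so it contains a cycle and is not a tree.

No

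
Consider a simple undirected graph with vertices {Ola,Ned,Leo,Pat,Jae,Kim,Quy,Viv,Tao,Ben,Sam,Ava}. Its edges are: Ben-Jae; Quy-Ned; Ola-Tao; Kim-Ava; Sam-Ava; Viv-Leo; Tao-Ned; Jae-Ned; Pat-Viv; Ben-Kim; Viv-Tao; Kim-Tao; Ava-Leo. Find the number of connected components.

1

Component: {Ola, Ned, Leo, Pat, Jae, Kim, Quy, Viv, Tao, Ben, Sam, Ava}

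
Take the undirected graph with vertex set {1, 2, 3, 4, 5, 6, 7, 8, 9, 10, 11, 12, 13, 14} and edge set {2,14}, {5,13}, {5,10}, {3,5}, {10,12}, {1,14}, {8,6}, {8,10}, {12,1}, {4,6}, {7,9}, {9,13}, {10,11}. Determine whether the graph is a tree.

|V| = 14, |E| = 13.
It is connected with exactly 13 edges, hence acyclic — it is a tree.

Yes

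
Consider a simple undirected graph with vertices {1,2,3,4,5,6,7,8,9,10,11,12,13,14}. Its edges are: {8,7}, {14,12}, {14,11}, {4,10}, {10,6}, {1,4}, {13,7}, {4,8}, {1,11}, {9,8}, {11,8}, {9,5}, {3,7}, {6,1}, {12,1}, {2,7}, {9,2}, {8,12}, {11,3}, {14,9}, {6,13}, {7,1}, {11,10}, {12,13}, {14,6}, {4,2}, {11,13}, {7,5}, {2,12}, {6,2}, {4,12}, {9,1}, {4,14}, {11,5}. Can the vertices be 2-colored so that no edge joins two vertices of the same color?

4-12-14-4 is an odd cycle (length 3), and a bipartite graph can contain only even cycles.

No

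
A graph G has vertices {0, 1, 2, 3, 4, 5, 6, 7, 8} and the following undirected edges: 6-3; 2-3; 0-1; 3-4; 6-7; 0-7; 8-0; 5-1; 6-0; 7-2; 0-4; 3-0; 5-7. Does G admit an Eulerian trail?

Degrees: 0:6, 1:2, 2:2, 3:4, 4:2, 5:2, 6:3, 7:4, 8:1
Odd-degree vertices: 6, 8 (2 total).
The non-isolated vertices are connected and exactly 2 have odd degree, so an Eulerian trail exists (from 6 to 8).

Yes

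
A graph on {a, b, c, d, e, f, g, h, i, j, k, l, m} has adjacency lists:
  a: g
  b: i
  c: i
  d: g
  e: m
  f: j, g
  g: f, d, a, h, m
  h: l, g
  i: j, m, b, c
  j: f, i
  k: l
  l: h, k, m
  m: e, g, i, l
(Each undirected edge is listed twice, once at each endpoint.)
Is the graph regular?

No

Degrees: a:1, b:1, c:1, d:1, e:1, f:2, g:5, h:2, i:4, j:2, k:1, l:3, m:4
Degrees are not all equal (e.g. deg(a)=1 but deg(g)=5); not regular.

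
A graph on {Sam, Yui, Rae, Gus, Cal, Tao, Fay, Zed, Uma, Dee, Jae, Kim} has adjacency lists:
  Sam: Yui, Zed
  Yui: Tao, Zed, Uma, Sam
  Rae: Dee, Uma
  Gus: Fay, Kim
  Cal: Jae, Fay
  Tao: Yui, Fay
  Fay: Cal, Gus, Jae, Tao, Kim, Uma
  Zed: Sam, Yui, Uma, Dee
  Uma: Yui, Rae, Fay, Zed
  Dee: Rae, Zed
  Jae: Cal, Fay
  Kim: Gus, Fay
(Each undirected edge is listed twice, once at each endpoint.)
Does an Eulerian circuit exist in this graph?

Yes

Degrees: Sam:2, Yui:4, Rae:2, Gus:2, Cal:2, Tao:2, Fay:6, Zed:4, Uma:4, Dee:2, Jae:2, Kim:2
Every vertex has even degree and the edges form a single connected piece, so an Eulerian circuit exists.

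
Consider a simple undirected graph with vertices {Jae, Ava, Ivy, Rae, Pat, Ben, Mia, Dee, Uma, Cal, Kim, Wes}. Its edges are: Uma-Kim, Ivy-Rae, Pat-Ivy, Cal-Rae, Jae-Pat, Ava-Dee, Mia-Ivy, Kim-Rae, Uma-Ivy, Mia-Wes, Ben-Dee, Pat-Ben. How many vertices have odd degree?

6

Degrees: Jae:1, Ava:1, Ivy:4, Rae:3, Pat:3, Ben:2, Mia:2, Dee:2, Uma:2, Cal:1, Kim:2, Wes:1
Odd-degree vertices: Jae, Ava, Rae, Pat, Cal, Wes.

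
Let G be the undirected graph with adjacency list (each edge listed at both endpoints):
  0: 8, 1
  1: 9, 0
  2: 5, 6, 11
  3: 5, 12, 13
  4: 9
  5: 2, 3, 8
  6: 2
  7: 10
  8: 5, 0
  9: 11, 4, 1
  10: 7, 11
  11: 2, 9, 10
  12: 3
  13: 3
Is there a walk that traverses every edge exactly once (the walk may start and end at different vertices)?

Degrees: 0:2, 1:2, 2:3, 3:3, 4:1, 5:3, 6:1, 7:1, 8:2, 9:3, 10:2, 11:3, 12:1, 13:1
Odd-degree vertices: 2, 3, 4, 5, 6, 7, 9, 11, 12, 13 (10 total).
An Eulerian trail requires 0 or 2 odd-degree vertices; here there are 10.

No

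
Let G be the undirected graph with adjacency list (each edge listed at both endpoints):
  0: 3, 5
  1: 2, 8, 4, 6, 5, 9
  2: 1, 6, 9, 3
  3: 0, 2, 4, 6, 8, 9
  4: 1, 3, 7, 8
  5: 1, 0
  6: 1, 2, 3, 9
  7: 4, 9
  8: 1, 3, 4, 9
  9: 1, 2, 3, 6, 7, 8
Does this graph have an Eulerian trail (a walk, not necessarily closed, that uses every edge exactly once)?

Degrees: 0:2, 1:6, 2:4, 3:6, 4:4, 5:2, 6:4, 7:2, 8:4, 9:6
Odd-degree vertices: none (0 total).
With 0 odd-degree vertices and all edges in one connected piece, an Eulerian trail exists.

Yes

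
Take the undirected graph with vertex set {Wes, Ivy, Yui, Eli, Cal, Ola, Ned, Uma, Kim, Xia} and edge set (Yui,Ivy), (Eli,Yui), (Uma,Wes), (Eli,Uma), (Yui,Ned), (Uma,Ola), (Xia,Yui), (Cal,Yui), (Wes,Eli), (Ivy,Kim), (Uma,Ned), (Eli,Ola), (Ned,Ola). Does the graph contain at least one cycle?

|V| = 10, |E| = 13, number of components = 1.
One cycle is Eli-Yui-Ned-Uma-Eli.

Yes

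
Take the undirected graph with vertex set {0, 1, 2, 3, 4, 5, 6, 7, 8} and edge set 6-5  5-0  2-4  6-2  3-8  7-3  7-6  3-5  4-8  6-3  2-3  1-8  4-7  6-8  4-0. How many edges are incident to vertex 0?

Neighbors of 0: 4, 5.

2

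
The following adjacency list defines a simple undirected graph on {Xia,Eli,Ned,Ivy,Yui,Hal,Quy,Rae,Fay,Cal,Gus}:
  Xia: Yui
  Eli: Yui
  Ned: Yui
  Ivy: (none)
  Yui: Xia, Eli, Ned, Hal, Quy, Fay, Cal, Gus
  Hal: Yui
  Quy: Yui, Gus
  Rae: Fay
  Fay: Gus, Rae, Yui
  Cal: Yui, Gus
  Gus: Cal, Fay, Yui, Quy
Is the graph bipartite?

No

The cycle Quy-Yui-Gus-Quy has length 3, which is odd, so the graph is not bipartite.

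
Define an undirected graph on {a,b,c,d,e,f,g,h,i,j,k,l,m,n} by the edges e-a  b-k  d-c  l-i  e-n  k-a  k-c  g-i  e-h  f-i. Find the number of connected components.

Component: {j}
Component: {m}
Component: {f, g, i, l}
Component: {a, b, c, d, e, h, k, n}

4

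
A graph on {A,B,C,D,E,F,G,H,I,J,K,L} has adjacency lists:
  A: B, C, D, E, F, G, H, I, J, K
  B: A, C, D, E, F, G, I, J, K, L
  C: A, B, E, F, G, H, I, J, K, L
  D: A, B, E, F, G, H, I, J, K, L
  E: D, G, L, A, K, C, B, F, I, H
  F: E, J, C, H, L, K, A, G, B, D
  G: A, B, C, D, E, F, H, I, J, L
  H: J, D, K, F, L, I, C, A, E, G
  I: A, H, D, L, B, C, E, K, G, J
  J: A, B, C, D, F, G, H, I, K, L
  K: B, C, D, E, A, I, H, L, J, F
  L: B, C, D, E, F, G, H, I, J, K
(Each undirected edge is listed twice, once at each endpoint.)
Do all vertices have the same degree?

Degrees: A:10, B:10, C:10, D:10, E:10, F:10, G:10, H:10, I:10, J:10, K:10, L:10
All degrees equal 10; the graph is regular.

Yes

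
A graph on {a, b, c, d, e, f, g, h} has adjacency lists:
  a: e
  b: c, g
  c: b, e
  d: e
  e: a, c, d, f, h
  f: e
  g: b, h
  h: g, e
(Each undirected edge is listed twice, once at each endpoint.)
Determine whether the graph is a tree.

No

|V| = 8, |E| = 8.
A tree on 8 vertices has exactly 7 edges; this graph has 8, so it contains a cycle and is not a tree.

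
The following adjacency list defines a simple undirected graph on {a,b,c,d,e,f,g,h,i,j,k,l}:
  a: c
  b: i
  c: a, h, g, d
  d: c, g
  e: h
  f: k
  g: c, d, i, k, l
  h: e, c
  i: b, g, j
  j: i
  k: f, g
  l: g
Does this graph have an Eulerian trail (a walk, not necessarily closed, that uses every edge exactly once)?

Degrees: a:1, b:1, c:4, d:2, e:1, f:1, g:5, h:2, i:3, j:1, k:2, l:1
Odd-degree vertices: a, b, e, f, g, i, j, l (8 total).
An Eulerian trail requires 0 or 2 odd-degree vertices; here there are 8.

No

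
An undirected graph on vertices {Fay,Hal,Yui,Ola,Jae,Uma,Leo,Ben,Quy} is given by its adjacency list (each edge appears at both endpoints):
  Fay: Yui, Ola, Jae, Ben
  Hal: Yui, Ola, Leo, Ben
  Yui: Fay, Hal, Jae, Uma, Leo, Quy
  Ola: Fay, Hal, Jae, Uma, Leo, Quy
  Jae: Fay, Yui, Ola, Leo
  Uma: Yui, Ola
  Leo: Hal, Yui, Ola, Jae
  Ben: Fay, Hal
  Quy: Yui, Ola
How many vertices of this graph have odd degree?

Degrees: Fay:4, Hal:4, Yui:6, Ola:6, Jae:4, Uma:2, Leo:4, Ben:2, Quy:2
Odd-degree vertices: none.

0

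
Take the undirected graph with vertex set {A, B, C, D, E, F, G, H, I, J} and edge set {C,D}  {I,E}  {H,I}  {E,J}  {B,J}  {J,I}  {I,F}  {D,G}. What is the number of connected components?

Component: {A}
Component: {C, D, G}
Component: {B, E, F, H, I, J}

3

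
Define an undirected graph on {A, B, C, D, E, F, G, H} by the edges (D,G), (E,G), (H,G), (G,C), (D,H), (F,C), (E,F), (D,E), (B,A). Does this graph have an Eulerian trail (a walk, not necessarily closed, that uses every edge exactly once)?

No

Degrees: A:1, B:1, C:2, D:3, E:3, F:2, G:4, H:2
Odd-degree vertices: A, B, D, E (4 total).
An Eulerian trail requires 0 or 2 odd-degree vertices; here there are 4.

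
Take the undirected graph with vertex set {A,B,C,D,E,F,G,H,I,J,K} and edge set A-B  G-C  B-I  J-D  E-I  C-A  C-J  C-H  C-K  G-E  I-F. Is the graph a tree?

No

The graph has 11 vertices and 11 edges.
Connected but with 11 > 10 edges, so it has a cycle and is not a tree.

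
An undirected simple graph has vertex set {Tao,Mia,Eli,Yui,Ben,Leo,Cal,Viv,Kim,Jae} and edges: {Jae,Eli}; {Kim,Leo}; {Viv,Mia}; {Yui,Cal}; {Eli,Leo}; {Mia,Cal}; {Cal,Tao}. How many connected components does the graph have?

Component: {Ben}
Component: {Eli, Leo, Kim, Jae}
Component: {Tao, Mia, Yui, Cal, Viv}

3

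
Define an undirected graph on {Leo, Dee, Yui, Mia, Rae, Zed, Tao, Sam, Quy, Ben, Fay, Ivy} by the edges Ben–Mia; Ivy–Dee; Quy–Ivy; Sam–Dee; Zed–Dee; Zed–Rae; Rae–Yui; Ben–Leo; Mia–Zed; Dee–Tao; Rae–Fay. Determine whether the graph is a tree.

|V| = 12, |E| = 11.
Connected and |E| = |V| - 1, which characterizes a tree.

Yes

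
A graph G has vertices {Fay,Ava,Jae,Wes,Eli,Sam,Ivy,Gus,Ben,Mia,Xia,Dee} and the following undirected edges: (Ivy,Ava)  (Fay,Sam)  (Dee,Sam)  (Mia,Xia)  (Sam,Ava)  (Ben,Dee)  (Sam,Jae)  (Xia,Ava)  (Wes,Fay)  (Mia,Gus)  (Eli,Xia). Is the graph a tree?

The graph has 12 vertices and 11 edges.
It is connected with exactly 11 edges, hence acyclic — it is a tree.

Yes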